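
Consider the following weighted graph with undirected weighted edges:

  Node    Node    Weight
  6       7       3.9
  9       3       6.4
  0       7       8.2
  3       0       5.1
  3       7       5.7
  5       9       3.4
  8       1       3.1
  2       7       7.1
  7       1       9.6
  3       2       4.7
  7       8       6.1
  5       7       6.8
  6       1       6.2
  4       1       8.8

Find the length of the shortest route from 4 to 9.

Candidate routes:
4–1–6–7–5–9: 8.8+6.2+3.9+6.8+3.4 = 29.1
4–1–8–7–3–9: 8.8+3.1+6.1+5.7+6.4 = 30.1
4–1–8–7–5–9: 8.8+3.1+6.1+6.8+3.4 = 28.2
4–1–7–5–9: 8.8+9.6+6.8+3.4 = 28.6
The minimum is 28.2 via 4–1–8–7–5–9.

28.2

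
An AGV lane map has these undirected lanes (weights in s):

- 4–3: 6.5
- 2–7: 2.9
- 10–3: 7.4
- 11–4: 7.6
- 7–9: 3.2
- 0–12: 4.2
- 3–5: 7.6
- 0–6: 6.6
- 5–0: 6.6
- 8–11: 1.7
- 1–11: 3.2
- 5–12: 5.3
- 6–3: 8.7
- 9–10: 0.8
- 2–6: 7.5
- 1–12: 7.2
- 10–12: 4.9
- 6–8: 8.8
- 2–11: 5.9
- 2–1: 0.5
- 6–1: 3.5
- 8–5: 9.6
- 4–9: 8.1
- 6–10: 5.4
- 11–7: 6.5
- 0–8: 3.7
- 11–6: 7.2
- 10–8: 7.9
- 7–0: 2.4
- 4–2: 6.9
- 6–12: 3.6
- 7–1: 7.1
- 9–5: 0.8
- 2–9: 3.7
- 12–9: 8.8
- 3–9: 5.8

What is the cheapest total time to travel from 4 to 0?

Shortest distances from 4:
4: 0
3: 6.5  (via 4)
2: 6.9  (via 4)
1: 7.4  (via 2)
11: 7.6  (via 4)
9: 8.1  (via 4)
5: 8.9  (via 9)
10: 8.9  (via 9)
8: 9.3  (via 11)
7: 9.8  (via 2)
6: 10.9  (via 1)
0: 12.2  (via 7)
Shortest route: 4 → 2 → 7 → 0 = 12.2 s.

12.2 s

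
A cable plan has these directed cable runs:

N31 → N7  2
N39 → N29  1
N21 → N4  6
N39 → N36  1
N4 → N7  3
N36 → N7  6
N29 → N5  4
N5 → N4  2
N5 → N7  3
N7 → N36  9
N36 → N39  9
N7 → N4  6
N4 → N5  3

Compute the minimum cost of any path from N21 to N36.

18

Running Dijkstra from N21:
N21: 0
N4: 6  (via N21)
N7: 9  (via N4)
N5: 9  (via N4)
N36: 18  (via N7)
Shortest route: N21–N4–N7–N36 = 18.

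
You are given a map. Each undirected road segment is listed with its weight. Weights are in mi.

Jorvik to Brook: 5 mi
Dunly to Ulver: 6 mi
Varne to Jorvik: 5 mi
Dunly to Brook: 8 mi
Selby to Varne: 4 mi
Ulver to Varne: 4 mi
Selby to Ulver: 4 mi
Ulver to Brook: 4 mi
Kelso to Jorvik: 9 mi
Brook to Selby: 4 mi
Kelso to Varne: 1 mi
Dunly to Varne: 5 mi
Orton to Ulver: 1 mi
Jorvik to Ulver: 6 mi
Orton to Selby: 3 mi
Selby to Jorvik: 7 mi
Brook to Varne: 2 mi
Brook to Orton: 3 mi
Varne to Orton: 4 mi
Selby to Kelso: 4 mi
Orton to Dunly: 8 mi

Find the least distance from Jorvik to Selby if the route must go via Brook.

Best Jorvik to Brook: Jorvik–Brook costing 5
Best Brook to Selby: Brook–Selby costing 4
Total via Brook: 5 + 4 = 9 mi.

9 mi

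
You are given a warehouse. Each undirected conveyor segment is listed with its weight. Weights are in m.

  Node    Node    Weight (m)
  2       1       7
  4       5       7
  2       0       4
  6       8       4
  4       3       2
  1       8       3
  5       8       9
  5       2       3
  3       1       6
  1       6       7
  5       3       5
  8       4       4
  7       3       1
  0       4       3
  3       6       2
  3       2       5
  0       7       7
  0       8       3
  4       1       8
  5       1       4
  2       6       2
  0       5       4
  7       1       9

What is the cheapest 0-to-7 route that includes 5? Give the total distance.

Best 0 to 5: 0 → 5 costing 4
Best 5 to 7: 5 → 3 → 7 costing 6
Total via 5: 4 + 6 = 10 m.

10 m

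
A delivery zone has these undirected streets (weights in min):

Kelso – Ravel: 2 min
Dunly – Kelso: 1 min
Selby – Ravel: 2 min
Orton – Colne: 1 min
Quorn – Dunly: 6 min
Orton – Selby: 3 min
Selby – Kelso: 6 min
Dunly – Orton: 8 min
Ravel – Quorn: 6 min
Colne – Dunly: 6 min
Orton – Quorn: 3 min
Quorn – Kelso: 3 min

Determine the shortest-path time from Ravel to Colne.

Enumerating some paths:
Ravel - Selby - Orton - Colne: 2+3+1 = 6
Ravel - Kelso - Dunly - Colne: 2+1+6 = 9
Cheapest is Ravel - Selby - Orton - Colne at 6 min.

6 min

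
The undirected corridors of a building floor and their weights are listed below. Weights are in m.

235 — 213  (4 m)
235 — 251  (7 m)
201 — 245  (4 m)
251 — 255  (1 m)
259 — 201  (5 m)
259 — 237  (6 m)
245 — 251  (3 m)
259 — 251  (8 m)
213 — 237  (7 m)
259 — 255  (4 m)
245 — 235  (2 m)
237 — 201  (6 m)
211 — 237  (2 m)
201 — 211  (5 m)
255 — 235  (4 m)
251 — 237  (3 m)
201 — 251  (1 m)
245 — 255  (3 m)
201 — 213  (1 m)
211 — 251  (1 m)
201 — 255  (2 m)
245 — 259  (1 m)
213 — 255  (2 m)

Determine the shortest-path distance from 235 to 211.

Shortest distances from 235:
235: 0
245: 2  (via 235)
259: 3  (via 245)
255: 4  (via 235)
213: 4  (via 235)
251: 5  (via 245)
201: 5  (via 213)
211: 6  (via 251)
Shortest route: 235 → 245 → 251 → 211 = 6 m.

6 m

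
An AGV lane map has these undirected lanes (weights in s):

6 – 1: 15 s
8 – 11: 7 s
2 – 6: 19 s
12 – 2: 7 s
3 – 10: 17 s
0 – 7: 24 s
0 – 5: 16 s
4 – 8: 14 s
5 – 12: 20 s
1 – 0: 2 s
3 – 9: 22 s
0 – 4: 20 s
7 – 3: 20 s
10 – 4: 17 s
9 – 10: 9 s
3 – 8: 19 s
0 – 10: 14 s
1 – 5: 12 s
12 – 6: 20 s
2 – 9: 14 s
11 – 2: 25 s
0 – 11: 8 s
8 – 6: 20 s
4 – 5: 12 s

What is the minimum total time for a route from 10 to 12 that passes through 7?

Best 10 to 7: 10 → 3 → 7 costing 37
Best 7 to 12: 7 → 0 → 1 → 5 → 12 costing 58
Total via 7: 37 + 58 = 95 s.

95 s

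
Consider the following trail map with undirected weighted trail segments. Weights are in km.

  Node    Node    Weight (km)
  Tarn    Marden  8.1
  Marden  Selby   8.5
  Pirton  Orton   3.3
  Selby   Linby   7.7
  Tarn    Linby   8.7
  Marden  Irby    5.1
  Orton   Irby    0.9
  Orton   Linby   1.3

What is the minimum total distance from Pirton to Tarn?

13.3 km

Shortest distances from Pirton:
Pirton: 0
Orton: 3.3  (via Pirton)
Irby: 4.2  (via Orton)
Linby: 4.6  (via Orton)
Marden: 9.3  (via Irby)
Selby: 12.3  (via Linby)
Tarn: 13.3  (via Linby)
Shortest route: Pirton → Orton → Linby → Tarn = 13.3 km.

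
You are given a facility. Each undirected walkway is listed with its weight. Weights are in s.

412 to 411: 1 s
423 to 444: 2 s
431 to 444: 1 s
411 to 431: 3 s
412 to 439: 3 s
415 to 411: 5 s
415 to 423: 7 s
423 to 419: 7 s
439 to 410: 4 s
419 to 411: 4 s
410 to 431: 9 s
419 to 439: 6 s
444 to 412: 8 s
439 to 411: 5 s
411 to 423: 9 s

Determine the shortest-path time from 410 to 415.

13 s

Settle nodes by increasing distance from 410:
410: 0
439: 4  (via 410)
412: 7  (via 439)
411: 8  (via 412)
431: 9  (via 410)
444: 10  (via 431)
419: 10  (via 439)
423: 12  (via 444)
415: 13  (via 411)
Shortest route: 410–439–412–411–415 = 13 s.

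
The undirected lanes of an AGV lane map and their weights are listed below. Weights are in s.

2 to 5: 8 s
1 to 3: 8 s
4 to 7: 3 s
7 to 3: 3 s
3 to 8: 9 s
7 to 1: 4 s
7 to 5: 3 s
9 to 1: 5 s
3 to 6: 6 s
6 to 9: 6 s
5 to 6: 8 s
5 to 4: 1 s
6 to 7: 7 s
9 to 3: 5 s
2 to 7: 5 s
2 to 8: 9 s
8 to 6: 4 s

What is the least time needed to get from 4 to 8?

Compare a few routes:
4 - 5 - 6 - 8: 1+8+4 = 13
4 - 7 - 6 - 8: 3+7+4 = 14
The minimum is 13 s via 4 - 5 - 6 - 8.

13 s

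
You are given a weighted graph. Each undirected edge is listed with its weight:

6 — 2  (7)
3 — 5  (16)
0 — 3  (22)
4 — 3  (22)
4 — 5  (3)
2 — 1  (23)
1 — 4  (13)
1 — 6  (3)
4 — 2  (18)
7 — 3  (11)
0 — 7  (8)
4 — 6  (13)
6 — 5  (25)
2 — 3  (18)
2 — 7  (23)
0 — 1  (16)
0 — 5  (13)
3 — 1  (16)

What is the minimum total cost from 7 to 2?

Compare a few routes:
7 → 3 → 2: 11+18 = 29
7 → 2: 23 = 23
Cheapest is 7 → 2 at 23.

23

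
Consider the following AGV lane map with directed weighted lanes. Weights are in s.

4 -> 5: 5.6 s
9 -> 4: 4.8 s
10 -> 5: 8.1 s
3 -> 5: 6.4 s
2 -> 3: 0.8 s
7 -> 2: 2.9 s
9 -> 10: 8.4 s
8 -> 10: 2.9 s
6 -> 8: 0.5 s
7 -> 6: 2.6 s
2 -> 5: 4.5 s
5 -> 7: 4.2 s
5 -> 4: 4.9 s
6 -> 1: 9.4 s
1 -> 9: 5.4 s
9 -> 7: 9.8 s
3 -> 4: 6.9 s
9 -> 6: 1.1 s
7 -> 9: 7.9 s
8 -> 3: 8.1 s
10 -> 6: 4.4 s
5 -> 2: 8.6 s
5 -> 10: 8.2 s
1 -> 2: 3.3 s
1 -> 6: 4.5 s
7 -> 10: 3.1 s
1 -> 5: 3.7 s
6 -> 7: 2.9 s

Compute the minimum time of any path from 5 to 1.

16.2 s

Running Dijkstra from 5:
5: 0
7: 4.2  (via 5)
4: 4.9  (via 5)
6: 6.8  (via 7)
2: 7.1  (via 7)
8: 7.3  (via 6)
10: 7.3  (via 7)
3: 7.9  (via 2)
9: 12.1  (via 7)
1: 16.2  (via 6)
Shortest route: 5 → 7 → 6 → 1 = 16.2 s.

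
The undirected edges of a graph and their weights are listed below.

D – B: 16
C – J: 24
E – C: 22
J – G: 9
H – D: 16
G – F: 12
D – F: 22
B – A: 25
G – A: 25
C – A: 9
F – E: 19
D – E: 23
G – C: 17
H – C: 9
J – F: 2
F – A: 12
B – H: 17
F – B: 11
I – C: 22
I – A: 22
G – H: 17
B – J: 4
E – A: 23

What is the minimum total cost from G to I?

39

Candidate routes:
G → C → I: 17+22 = 39
G → J → F → A → I: 9+2+12+22 = 45
G → F → A → I: 12+12+22 = 46
Cheapest is G → C → I at 39.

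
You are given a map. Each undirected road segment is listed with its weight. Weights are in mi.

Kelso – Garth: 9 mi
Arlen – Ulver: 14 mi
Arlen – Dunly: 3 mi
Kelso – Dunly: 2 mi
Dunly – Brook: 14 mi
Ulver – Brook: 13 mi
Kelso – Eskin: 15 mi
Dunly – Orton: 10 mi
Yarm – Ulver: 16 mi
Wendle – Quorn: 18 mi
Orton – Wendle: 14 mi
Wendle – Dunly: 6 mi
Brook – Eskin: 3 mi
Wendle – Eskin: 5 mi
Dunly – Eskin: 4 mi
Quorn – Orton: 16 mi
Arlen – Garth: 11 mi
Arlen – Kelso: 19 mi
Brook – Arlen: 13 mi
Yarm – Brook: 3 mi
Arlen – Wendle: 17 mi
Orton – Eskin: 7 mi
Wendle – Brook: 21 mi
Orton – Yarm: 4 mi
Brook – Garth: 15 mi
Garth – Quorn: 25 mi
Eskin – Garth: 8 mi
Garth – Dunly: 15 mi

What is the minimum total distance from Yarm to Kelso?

12 mi

Settle nodes by increasing distance from Yarm:
Yarm: 0
Brook: 3  (via Yarm)
Orton: 4  (via Yarm)
Eskin: 6  (via Brook)
Dunly: 10  (via Eskin)
Wendle: 11  (via Eskin)
Kelso: 12  (via Dunly)
Shortest route: Yarm–Brook–Eskin–Dunly–Kelso = 12 mi.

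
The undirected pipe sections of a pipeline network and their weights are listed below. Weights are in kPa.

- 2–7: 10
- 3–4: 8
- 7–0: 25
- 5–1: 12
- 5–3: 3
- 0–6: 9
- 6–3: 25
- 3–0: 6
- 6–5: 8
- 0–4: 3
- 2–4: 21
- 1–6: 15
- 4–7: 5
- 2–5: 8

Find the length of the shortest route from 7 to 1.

28 kPa

Settle nodes by increasing distance from 7:
7: 0
4: 5  (via 7)
0: 8  (via 4)
2: 10  (via 7)
3: 13  (via 4)
5: 16  (via 3)
6: 17  (via 0)
1: 28  (via 5)
Shortest route: 7–4–3–5–1 = 28 kPa.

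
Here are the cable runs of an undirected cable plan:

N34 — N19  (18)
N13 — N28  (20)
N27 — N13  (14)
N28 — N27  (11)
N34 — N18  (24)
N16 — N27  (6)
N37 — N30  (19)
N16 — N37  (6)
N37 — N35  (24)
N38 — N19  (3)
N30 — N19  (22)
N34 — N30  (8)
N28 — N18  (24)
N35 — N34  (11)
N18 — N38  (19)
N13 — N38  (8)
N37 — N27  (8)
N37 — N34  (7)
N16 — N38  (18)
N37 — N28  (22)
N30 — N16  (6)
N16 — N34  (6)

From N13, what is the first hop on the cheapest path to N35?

N27

Compare a few routes:
N13 - N27 - N16 - N34 - N35: 14+6+6+11 = 37
N13 - N27 - N37 - N34 - N35: 14+8+7+11 = 40
Cheapest is N13 - N27 - N16 - N34 - N35 at 37.
So from N13 the first move is to N27.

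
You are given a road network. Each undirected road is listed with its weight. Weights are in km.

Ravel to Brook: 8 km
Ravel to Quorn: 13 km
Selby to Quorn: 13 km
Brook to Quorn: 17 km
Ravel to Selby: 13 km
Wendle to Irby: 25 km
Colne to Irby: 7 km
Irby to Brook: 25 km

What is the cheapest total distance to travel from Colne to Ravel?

Shortest distances from Colne:
Colne: 0
Irby: 7  (via Colne)
Brook: 32  (via Irby)
Wendle: 32  (via Irby)
Ravel: 40  (via Brook)
Shortest route: Colne → Irby → Brook → Ravel = 40 km.

40 km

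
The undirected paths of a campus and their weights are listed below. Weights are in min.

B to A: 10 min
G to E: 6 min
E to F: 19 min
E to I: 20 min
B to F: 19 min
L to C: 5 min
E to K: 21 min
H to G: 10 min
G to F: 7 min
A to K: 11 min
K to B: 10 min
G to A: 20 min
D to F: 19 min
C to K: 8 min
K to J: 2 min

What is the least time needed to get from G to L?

40 min

Candidate routes:
G–F–B–K–C–L: 7+19+10+8+5 = 49
G–E–K–C–L: 6+21+8+5 = 40
G–A–K–C–L: 20+11+8+5 = 44
The minimum is 40 min via G–E–K–C–L.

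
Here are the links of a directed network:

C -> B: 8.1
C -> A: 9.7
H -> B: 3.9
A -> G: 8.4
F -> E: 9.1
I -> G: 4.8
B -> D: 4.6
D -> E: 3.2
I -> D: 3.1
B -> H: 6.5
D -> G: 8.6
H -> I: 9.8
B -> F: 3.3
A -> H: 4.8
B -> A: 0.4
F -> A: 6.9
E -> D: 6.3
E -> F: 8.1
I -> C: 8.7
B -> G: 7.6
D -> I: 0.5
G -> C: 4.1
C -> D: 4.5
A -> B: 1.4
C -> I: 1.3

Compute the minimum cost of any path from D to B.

Enumerating some paths:
D → I → C → B: 0.5+8.7+8.1 = 17.3
D → I → G → C → B: 0.5+4.8+4.1+8.1 = 17.5
The minimum is 17.3 via D → I → C → B.

17.3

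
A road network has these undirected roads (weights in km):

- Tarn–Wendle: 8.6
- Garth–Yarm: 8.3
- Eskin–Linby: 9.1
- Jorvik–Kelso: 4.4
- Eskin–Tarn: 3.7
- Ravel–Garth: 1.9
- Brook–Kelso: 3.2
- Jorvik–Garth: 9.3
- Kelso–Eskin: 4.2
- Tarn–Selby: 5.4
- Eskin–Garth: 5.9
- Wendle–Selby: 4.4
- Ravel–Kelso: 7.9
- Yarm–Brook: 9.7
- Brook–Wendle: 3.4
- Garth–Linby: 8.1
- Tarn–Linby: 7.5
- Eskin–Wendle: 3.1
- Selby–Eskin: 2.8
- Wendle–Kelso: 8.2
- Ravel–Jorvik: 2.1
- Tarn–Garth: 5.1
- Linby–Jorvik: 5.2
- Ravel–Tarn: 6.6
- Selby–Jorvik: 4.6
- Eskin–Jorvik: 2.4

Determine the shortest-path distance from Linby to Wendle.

Shortest distances from Linby:
Linby: 0
Jorvik: 5.2  (via Linby)
Ravel: 7.3  (via Jorvik)
Tarn: 7.5  (via Linby)
Eskin: 7.6  (via Jorvik)
Garth: 8.1  (via Linby)
Kelso: 9.6  (via Jorvik)
Selby: 9.8  (via Jorvik)
Wendle: 10.7  (via Eskin)
Shortest route: Linby–Jorvik–Eskin–Wendle = 10.7 km.

10.7 km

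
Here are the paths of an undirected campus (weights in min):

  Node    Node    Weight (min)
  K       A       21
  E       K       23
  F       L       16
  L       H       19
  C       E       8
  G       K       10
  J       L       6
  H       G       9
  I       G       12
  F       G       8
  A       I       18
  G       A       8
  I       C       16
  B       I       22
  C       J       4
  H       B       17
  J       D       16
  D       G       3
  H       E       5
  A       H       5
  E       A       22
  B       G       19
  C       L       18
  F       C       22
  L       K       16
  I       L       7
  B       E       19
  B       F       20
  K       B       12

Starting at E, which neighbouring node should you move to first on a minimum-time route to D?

H

Enumerating some paths:
E–H–G–D: 5+9+3 = 17
E–H–A–G–D: 5+5+8+3 = 21
E–C–J–D: 8+4+16 = 28
E–A–G–D: 22+8+3 = 33
Cheapest is E–H–G–D at 17 min.
So from E the first move is to H.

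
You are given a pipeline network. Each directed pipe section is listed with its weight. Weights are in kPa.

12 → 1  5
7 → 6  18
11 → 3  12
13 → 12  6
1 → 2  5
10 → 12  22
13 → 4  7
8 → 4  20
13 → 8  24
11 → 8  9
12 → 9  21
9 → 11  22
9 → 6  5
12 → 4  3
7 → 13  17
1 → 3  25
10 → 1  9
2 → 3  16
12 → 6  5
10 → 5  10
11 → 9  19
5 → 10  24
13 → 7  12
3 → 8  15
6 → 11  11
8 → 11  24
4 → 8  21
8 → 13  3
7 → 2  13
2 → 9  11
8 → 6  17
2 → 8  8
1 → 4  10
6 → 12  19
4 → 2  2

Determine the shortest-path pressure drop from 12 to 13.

Settle nodes by increasing distance from 12:
12: 0
4: 3  (via 12)
1: 5  (via 12)
2: 5  (via 4)
6: 5  (via 12)
8: 13  (via 2)
9: 16  (via 2)
11: 16  (via 6)
13: 16  (via 8)
Shortest route: 12–4–2–8–13 = 16 kPa.

16 kPa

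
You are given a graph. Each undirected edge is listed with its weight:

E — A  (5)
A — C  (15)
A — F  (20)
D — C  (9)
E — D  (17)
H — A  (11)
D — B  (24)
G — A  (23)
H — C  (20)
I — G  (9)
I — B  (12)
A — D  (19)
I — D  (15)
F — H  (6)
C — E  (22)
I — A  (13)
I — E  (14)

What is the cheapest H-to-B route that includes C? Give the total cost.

53

Shortest H→C: H–C = 20
Shortest C→B: C–D–B = 33
Total via C: 20 + 33 = 53.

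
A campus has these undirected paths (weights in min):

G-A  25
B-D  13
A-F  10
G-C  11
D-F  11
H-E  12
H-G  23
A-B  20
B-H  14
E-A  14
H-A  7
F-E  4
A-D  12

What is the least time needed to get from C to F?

Enumerating some paths:
C - G - H - E - F: 11+23+12+4 = 50
C - G - A - F: 11+25+10 = 46
C - G - H - A - F: 11+23+7+10 = 51
The minimum is 46 min via C - G - A - F.

46 min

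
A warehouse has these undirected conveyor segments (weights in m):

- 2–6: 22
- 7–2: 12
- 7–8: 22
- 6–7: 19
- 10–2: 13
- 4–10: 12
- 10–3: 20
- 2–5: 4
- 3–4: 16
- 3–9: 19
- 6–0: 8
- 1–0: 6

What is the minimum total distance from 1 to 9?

88 m

Settle nodes by increasing distance from 1:
1: 0
0: 6  (via 1)
6: 14  (via 0)
7: 33  (via 6)
2: 36  (via 6)
5: 40  (via 2)
10: 49  (via 2)
8: 55  (via 7)
4: 61  (via 10)
3: 69  (via 10)
9: 88  (via 3)
Shortest route: 1–0–6–2–10–3–9 = 88 m.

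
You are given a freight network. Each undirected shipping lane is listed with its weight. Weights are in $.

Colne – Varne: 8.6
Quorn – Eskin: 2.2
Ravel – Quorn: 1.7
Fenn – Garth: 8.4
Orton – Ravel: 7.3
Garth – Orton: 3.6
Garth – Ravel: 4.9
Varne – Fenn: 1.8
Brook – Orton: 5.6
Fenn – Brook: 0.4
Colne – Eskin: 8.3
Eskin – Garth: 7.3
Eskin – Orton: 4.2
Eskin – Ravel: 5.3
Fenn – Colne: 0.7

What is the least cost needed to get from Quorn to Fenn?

Settle nodes by increasing distance from Quorn:
Quorn: 0
Ravel: 1.7  (via Quorn)
Eskin: 2.2  (via Quorn)
Orton: 6.4  (via Eskin)
Garth: 6.6  (via Ravel)
Colne: 10.5  (via Eskin)
Fenn: 11.2  (via Colne)
Shortest route: Quorn → Eskin → Colne → Fenn = $11.2.

$11.2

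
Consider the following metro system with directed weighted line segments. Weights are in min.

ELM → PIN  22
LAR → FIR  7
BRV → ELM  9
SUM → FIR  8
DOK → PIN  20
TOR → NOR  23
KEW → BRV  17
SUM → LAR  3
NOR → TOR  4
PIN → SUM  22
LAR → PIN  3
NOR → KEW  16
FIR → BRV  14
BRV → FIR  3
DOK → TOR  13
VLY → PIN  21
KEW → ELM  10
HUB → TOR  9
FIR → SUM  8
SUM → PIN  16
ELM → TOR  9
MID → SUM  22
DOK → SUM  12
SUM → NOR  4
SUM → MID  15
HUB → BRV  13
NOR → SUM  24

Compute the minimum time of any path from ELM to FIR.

52 min

Enumerating some paths:
ELM - TOR - NOR - SUM - LAR - FIR: 9+23+24+3+7 = 66
ELM - PIN - SUM - LAR - FIR: 22+22+3+7 = 54
ELM - TOR - NOR - SUM - FIR: 9+23+24+8 = 64
ELM - PIN - SUM - FIR: 22+22+8 = 52
The minimum is 52 min via ELM - PIN - SUM - FIR.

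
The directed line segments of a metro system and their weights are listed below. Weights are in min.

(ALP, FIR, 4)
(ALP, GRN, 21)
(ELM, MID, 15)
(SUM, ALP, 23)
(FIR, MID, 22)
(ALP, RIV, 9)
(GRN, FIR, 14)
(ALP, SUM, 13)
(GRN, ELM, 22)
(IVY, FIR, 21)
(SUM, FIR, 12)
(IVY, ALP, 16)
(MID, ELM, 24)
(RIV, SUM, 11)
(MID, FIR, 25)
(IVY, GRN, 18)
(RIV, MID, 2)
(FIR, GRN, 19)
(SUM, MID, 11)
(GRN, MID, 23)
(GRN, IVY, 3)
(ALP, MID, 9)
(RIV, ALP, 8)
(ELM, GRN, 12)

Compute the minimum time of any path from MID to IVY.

39 min

Enumerating some paths:
MID → ELM → GRN → IVY: 24+12+3 = 39
MID → FIR → GRN → IVY: 25+19+3 = 47
The minimum is 39 min via MID → ELM → GRN → IVY.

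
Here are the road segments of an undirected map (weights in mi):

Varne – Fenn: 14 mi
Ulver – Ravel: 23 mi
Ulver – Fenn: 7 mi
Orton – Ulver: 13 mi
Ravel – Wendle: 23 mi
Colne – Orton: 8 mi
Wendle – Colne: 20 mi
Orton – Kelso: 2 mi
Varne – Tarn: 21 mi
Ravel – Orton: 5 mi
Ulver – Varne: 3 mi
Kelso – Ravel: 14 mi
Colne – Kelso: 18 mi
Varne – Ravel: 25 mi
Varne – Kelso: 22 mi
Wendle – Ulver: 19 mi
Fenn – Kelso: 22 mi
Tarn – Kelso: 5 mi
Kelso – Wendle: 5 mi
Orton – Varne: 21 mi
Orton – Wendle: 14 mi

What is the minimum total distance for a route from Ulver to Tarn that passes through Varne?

Shortest Ulver→Varne: Ulver–Varne = 3
Best Varne to Tarn: Varne–Tarn costing 21
Total via Varne: 3 + 21 = 24 mi.

24 mi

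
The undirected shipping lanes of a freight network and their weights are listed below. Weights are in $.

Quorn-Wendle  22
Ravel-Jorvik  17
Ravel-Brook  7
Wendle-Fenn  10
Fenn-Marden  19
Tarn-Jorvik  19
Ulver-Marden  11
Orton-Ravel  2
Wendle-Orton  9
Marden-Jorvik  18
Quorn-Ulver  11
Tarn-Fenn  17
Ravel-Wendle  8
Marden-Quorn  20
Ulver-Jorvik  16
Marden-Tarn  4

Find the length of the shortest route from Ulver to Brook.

$40

Candidate routes:
Ulver - Quorn - Wendle - Orton - Ravel - Brook: 11+22+9+2+7 = 51
Ulver - Jorvik - Ravel - Brook: 16+17+7 = 40
Ulver - Marden - Jorvik - Ravel - Brook: 11+18+17+7 = 53
Ulver - Quorn - Wendle - Ravel - Brook: 11+22+8+7 = 48
The minimum is $40 via Ulver - Jorvik - Ravel - Brook.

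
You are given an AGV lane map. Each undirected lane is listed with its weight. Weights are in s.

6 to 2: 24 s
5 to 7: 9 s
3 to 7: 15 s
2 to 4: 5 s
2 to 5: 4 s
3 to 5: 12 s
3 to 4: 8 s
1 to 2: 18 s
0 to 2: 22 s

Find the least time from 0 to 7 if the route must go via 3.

50 s

Best 0 to 3: 0 → 2 → 4 → 3 costing 35
Shortest 3→7: 3 → 7 = 15
Total via 3: 35 + 15 = 50 s.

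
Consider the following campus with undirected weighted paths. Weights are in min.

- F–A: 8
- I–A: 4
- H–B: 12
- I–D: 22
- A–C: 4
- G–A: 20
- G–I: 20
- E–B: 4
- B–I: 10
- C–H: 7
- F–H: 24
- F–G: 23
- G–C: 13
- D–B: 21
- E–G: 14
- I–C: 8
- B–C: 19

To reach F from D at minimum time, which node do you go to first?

Compare a few routes:
D–I–A–F: 22+4+8 = 34
D–I–C–A–F: 22+8+4+8 = 42
Cheapest is D–I–A–F at 34 min.
So from D the first move is to I.

I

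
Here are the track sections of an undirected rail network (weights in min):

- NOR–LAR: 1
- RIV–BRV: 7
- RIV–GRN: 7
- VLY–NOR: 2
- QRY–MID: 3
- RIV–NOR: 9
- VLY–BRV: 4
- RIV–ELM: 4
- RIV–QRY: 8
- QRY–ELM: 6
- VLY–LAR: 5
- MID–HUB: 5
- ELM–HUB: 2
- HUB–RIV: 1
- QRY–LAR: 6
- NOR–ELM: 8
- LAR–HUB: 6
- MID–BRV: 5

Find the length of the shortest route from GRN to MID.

Running Dijkstra from GRN:
GRN: 0
RIV: 7  (via GRN)
HUB: 8  (via RIV)
ELM: 10  (via HUB)
MID: 13  (via HUB)
Shortest route: GRN–RIV–HUB–MID = 13 min.

13 min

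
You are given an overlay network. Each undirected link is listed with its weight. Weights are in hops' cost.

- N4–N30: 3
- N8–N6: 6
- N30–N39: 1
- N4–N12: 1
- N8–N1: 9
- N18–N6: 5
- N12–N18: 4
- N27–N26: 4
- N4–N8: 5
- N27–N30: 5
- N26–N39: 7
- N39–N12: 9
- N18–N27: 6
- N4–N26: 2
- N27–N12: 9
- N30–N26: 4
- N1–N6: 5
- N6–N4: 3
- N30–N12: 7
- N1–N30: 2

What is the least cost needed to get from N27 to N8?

11 hops' cost

Candidate routes:
N27–N26–N4–N8: 4+2+5 = 11
N27–N30–N4–N8: 5+3+5 = 13
The minimum is 11 hops' cost via N27–N26–N4–N8.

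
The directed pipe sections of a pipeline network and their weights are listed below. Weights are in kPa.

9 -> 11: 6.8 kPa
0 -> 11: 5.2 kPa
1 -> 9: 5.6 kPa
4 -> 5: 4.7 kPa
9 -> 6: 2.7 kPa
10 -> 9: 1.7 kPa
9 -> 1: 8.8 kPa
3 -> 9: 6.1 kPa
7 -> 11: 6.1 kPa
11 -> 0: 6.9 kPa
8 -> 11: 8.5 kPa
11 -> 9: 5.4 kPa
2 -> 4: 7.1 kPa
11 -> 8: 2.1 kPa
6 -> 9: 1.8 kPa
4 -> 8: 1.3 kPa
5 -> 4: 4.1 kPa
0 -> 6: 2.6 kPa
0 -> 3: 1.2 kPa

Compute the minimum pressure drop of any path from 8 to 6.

Settle nodes by increasing distance from 8:
8: 0
11: 8.5  (via 8)
9: 13.9  (via 11)
0: 15.4  (via 11)
3: 16.6  (via 0)
6: 16.6  (via 9)
Shortest route: 8–11–9–6 = 16.6 kPa.

16.6 kPa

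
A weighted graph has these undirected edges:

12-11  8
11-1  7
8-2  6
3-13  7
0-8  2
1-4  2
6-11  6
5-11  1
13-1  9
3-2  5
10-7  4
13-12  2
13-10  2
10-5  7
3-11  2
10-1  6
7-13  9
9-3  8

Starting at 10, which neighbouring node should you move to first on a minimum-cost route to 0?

13

Enumerating some paths:
10 - 5 - 11 - 3 - 2 - 8 - 0: 7+1+2+5+6+2 = 23
10 - 13 - 3 - 2 - 8 - 0: 2+7+5+6+2 = 22
The minimum is 22 via 10 - 13 - 3 - 2 - 8 - 0.
So from 10 the first move is to 13.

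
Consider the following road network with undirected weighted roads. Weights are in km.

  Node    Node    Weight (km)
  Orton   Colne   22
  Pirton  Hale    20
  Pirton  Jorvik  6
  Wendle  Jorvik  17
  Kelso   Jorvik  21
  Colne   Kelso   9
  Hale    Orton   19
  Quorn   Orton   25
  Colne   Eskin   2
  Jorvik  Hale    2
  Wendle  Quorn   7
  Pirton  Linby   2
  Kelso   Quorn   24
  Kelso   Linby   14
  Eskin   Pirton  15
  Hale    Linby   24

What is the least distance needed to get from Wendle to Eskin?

38 km

Compare a few routes:
Wendle - Jorvik - Pirton - Eskin: 17+6+15 = 38
Wendle - Quorn - Kelso - Colne - Eskin: 7+24+9+2 = 42
Cheapest is Wendle - Jorvik - Pirton - Eskin at 38 km.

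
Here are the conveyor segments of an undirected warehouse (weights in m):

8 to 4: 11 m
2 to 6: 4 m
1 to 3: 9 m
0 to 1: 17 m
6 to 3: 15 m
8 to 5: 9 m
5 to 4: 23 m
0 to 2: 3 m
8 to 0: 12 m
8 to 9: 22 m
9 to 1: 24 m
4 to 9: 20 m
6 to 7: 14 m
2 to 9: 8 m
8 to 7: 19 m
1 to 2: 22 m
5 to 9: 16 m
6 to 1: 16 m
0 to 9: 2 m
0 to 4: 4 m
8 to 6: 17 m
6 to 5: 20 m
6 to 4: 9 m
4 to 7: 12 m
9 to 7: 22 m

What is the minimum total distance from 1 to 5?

Shortest distances from 1:
1: 0
3: 9  (via 1)
6: 16  (via 1)
0: 17  (via 1)
9: 19  (via 0)
2: 20  (via 6)
4: 21  (via 0)
8: 29  (via 0)
7: 30  (via 6)
5: 35  (via 9)
Shortest route: 1–0–9–5 = 35 m.

35 m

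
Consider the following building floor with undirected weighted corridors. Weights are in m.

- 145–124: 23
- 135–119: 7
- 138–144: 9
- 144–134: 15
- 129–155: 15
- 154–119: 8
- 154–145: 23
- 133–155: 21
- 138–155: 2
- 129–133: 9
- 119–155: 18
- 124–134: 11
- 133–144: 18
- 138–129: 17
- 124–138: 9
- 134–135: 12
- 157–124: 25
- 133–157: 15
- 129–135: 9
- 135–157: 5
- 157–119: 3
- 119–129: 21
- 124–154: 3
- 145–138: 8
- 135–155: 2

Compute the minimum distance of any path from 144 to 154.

21 m

Candidate routes:
144–138–155–135–119–154: 9+2+2+7+8 = 28
144–138–124–154: 9+9+3 = 21
The minimum is 21 m via 144–138–124–154.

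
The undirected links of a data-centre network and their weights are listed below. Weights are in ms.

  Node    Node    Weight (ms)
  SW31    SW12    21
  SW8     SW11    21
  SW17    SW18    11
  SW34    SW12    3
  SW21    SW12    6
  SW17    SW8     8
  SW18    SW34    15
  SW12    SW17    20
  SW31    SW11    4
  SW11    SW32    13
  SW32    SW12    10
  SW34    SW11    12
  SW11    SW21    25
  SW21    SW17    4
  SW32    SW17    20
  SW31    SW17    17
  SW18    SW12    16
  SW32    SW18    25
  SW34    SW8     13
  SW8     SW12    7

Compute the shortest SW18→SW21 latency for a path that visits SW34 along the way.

Shortest SW18→SW34: SW18 → SW34 = 15
Shortest SW34→SW21: SW34 → SW12 → SW21 = 9
Total via SW34: 15 + 9 = 24 ms.

24 ms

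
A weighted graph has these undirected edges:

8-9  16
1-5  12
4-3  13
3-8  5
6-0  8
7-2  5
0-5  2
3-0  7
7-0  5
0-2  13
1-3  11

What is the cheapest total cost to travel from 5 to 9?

30

Compare a few routes:
5 → 0 → 3 → 8 → 9: 2+7+5+16 = 30
5 → 1 → 3 → 8 → 9: 12+11+5+16 = 44
The minimum is 30 via 5 → 0 → 3 → 8 → 9.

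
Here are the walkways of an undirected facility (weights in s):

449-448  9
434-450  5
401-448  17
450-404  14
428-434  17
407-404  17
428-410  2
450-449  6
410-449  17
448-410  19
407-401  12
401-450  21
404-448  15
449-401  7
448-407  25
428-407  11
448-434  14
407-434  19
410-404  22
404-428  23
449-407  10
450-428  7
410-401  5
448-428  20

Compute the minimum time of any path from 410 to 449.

Running Dijkstra from 410:
410: 0
428: 2  (via 410)
401: 5  (via 410)
450: 9  (via 428)
449: 12  (via 401)
Shortest route: 410–401–449 = 12 s.

12 s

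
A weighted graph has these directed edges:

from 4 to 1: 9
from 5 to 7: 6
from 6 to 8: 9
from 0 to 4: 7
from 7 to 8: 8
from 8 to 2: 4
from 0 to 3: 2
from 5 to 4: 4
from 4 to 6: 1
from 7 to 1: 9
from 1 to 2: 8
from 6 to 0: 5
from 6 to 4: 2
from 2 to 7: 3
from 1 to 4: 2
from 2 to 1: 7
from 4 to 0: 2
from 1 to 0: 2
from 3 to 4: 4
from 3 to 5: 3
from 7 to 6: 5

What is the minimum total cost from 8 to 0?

Compare a few routes:
8 - 2 - 1 - 4 - 0: 4+7+2+2 = 15
8 - 2 - 1 - 0: 4+7+2 = 13
8 - 2 - 7 - 6 - 4 - 0: 4+3+5+2+2 = 16
Cheapest is 8 - 2 - 1 - 0 at 13.

13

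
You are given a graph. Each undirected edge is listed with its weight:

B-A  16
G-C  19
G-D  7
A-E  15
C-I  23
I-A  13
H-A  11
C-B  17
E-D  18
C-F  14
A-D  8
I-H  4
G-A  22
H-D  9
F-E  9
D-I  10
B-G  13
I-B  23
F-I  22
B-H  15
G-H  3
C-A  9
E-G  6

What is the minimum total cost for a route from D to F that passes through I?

Shortest D→I: D–I = 10
Best I to F: I–F costing 22
Total via I: 10 + 22 = 32.

32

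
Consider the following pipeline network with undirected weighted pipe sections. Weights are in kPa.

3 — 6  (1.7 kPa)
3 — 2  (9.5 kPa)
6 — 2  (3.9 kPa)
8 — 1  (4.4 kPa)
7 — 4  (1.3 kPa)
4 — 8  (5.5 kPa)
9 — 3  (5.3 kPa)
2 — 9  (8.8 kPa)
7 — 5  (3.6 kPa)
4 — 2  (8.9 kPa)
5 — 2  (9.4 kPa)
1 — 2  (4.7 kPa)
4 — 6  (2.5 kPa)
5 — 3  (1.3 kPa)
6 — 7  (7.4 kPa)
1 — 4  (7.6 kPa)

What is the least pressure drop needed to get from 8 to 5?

10.4 kPa

Shortest distances from 8:
8: 0
1: 4.4  (via 8)
4: 5.5  (via 8)
7: 6.8  (via 4)
6: 8  (via 4)
2: 9.1  (via 1)
3: 9.7  (via 6)
5: 10.4  (via 7)
Shortest route: 8–4–7–5 = 10.4 kPa.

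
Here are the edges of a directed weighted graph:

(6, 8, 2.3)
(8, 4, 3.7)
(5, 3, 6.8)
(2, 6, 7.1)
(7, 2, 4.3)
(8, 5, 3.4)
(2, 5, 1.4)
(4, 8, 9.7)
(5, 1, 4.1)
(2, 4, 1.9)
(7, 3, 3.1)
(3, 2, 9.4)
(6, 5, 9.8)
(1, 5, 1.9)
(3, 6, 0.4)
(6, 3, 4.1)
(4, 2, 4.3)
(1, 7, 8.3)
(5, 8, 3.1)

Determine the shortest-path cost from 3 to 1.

10.2

Compare a few routes:
3 - 6 - 8 - 5 - 1: 0.4+2.3+3.4+4.1 = 10.2
3 - 6 - 5 - 1: 0.4+9.8+4.1 = 14.3
The minimum is 10.2 via 3 - 6 - 8 - 5 - 1.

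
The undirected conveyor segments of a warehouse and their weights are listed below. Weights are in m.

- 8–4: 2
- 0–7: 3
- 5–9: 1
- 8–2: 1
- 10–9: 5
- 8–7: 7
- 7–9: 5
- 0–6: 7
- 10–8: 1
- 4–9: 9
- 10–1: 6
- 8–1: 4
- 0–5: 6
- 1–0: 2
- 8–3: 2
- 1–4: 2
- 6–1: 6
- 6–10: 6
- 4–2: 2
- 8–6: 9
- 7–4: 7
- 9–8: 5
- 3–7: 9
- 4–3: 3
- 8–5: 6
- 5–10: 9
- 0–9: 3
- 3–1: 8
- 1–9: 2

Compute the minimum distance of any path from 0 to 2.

6 m

Candidate routes:
0 - 1 - 8 - 2: 2+4+1 = 7
0 - 1 - 4 - 2: 2+2+2 = 6
0 - 9 - 8 - 2: 3+5+1 = 9
0 - 1 - 4 - 8 - 2: 2+2+2+1 = 7
Cheapest is 0 - 1 - 4 - 2 at 6 m.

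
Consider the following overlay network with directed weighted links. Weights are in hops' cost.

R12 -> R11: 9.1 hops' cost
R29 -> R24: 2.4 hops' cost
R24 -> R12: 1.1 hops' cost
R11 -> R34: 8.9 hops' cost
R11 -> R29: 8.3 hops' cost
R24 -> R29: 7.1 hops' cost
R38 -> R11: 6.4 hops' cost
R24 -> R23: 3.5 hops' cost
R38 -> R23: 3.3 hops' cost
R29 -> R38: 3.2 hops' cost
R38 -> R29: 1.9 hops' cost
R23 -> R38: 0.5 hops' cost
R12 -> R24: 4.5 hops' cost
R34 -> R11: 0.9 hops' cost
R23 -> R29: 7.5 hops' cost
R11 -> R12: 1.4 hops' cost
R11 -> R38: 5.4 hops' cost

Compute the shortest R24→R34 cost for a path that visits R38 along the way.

Shortest R24→R38: R24–R23–R38 = 4
Shortest R38→R34: R38–R11–R34 = 15.3
Total via R38: 4 + 15.3 = 19.3 hops' cost.

19.3 hops' cost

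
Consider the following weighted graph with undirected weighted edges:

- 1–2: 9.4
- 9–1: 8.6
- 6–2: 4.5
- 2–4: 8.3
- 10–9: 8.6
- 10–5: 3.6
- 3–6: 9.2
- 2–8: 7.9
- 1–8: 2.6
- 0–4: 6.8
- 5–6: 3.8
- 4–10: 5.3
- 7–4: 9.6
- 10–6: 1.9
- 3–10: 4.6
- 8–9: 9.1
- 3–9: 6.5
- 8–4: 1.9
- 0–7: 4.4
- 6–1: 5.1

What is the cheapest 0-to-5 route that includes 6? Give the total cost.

Shortest 0→6: 0–4–10–6 = 14
Shortest 6→5: 6–5 = 3.8
Total via 6: 14 + 3.8 = 17.8.

17.8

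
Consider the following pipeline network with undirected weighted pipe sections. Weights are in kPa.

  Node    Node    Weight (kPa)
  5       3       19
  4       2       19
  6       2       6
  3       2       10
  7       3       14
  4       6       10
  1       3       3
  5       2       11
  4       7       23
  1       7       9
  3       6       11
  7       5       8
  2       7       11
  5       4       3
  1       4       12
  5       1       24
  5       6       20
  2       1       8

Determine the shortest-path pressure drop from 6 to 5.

Running Dijkstra from 6:
6: 0
2: 6  (via 6)
4: 10  (via 6)
3: 11  (via 6)
5: 13  (via 4)
Shortest route: 6–4–5 = 13 kPa.

13 kPa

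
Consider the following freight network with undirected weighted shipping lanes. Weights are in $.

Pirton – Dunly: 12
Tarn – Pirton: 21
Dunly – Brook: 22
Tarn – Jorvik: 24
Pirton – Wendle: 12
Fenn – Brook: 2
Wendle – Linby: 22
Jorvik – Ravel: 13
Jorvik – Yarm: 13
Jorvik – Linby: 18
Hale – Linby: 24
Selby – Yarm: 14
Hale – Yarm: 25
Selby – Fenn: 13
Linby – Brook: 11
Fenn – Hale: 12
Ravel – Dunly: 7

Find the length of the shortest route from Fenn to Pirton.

Enumerating some paths:
Fenn - Brook - Dunly - Pirton: 2+22+12 = 36
Fenn - Brook - Linby - Wendle - Pirton: 2+11+22+12 = 47
Cheapest is Fenn - Brook - Dunly - Pirton at $36.

$36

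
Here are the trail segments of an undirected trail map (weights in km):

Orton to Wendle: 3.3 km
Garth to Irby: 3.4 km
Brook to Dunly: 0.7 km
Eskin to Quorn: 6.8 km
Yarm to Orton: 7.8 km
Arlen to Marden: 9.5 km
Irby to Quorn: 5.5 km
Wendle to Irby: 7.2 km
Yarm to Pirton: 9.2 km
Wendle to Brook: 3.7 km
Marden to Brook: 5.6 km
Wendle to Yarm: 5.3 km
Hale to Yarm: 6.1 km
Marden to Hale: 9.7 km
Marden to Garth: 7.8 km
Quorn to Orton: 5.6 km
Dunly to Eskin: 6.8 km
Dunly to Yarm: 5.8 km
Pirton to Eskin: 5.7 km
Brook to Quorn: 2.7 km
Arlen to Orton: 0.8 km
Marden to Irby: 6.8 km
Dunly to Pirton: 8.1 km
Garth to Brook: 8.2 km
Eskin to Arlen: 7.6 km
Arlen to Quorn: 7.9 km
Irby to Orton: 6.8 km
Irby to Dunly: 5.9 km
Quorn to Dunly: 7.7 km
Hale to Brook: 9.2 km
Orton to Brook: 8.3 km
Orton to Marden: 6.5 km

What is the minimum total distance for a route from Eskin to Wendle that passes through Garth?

Best Eskin to Garth: Eskin–Dunly–Brook–Garth costing 15.7
Best Garth to Wendle: Garth–Irby–Wendle costing 10.6
Total via Garth: 15.7 + 10.6 = 26.3 km.

26.3 km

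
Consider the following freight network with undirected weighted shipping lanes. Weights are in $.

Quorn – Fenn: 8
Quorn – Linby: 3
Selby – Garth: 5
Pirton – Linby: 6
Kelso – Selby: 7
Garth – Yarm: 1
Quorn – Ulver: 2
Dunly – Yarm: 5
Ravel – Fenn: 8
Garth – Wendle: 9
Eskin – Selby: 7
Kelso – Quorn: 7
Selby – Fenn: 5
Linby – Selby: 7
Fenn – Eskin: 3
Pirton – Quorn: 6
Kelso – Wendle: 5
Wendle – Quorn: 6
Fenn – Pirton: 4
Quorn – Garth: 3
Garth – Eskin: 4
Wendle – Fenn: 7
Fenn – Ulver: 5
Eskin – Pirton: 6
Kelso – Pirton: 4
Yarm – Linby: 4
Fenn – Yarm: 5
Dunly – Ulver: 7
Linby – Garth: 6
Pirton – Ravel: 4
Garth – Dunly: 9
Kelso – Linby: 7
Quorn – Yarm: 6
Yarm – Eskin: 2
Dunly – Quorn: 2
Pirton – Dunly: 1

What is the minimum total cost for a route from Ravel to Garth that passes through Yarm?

$11

Best Ravel to Yarm: Ravel–Pirton–Dunly–Yarm costing 10
Shortest Yarm→Garth: Yarm–Garth = 1
Total via Yarm: 10 + 1 = $11.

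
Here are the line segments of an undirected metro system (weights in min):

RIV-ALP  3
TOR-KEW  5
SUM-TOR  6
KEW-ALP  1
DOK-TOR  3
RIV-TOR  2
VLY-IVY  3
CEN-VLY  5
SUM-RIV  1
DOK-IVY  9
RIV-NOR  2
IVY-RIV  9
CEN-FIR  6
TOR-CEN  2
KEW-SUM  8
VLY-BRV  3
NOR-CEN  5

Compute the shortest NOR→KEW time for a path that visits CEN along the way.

Shortest NOR→CEN: NOR → CEN = 5
Shortest CEN→KEW: CEN → TOR → KEW = 7
Total via CEN: 5 + 7 = 12 min.

12 min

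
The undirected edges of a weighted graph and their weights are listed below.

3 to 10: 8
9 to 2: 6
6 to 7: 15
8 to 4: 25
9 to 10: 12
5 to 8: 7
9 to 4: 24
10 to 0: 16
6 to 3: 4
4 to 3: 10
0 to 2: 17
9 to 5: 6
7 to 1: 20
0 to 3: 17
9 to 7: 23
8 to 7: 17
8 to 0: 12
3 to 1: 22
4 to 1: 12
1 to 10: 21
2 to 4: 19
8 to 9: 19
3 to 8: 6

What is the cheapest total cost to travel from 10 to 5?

18

Settle nodes by increasing distance from 10:
10: 0
3: 8  (via 10)
6: 12  (via 3)
9: 12  (via 10)
8: 14  (via 3)
0: 16  (via 10)
2: 18  (via 9)
4: 18  (via 3)
5: 18  (via 9)
Shortest route: 10 → 9 → 5 = 18.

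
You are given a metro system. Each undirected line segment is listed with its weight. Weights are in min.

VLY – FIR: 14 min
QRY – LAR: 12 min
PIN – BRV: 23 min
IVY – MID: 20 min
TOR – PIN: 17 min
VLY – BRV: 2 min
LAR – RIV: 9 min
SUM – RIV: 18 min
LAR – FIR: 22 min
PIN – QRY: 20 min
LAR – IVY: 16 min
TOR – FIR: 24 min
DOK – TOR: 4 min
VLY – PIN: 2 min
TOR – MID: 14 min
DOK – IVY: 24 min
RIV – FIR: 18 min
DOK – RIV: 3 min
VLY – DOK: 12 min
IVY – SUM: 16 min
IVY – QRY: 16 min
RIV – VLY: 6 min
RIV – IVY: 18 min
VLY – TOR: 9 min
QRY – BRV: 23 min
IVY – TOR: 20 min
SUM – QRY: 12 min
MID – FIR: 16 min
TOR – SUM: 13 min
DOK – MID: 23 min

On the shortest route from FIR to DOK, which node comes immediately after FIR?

RIV

Enumerating some paths:
FIR–RIV–DOK: 18+3 = 21
FIR–VLY–RIV–DOK: 14+6+3 = 23
Cheapest is FIR–RIV–DOK at 21 min.
So from FIR the first move is to RIV.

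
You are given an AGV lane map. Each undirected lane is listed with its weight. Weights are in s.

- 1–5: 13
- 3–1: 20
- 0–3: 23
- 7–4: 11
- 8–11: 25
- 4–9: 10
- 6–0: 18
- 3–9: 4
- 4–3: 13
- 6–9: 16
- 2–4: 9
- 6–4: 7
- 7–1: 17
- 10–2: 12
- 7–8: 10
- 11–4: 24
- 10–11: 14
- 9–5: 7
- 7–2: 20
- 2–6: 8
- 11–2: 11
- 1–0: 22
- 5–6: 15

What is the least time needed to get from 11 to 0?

37 s

Shortest distances from 11:
11: 0
2: 11  (via 11)
10: 14  (via 11)
6: 19  (via 2)
4: 20  (via 2)
8: 25  (via 11)
9: 30  (via 4)
7: 31  (via 2)
3: 33  (via 4)
5: 34  (via 6)
0: 37  (via 6)
Shortest route: 11 → 2 → 6 → 0 = 37 s.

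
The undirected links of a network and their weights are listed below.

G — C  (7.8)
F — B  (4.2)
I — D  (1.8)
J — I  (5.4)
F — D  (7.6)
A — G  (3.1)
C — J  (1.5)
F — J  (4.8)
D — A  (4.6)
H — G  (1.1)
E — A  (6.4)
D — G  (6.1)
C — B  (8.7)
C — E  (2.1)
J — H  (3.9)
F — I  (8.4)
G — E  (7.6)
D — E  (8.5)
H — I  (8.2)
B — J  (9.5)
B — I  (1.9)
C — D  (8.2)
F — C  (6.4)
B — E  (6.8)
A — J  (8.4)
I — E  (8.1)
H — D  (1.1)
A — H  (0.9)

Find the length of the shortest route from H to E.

Candidate routes:
H - J - C - E: 3.9+1.5+2.1 = 7.5
H - A - E: 0.9+6.4 = 7.3
Cheapest is H - A - E at 7.3.

7.3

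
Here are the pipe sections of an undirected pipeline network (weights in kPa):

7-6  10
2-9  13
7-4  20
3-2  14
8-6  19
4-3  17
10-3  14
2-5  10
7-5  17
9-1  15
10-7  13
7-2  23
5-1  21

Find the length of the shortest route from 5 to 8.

46 kPa

Shortest distances from 5:
5: 0
2: 10  (via 5)
7: 17  (via 5)
1: 21  (via 5)
9: 23  (via 2)
3: 24  (via 2)
6: 27  (via 7)
10: 30  (via 7)
4: 37  (via 7)
8: 46  (via 6)
Shortest route: 5 → 7 → 6 → 8 = 46 kPa.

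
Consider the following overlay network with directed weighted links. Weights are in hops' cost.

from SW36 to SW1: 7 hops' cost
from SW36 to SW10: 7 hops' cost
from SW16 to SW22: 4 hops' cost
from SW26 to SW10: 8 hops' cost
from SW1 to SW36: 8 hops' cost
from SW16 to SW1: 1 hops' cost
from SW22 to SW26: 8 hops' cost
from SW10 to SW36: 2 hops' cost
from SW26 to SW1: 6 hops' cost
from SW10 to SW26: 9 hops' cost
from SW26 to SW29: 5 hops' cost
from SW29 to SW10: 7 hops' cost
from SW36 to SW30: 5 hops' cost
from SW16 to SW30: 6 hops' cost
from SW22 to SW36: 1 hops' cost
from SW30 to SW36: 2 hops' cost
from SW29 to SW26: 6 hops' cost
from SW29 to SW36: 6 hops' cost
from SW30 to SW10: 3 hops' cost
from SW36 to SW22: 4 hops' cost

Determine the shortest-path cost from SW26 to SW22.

Settle nodes by increasing distance from SW26:
SW26: 0
SW29: 5  (via SW26)
SW1: 6  (via SW26)
SW10: 8  (via SW26)
SW36: 10  (via SW10)
SW22: 14  (via SW36)
Shortest route: SW26 → SW10 → SW36 → SW22 = 14 hops' cost.

14 hops' cost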